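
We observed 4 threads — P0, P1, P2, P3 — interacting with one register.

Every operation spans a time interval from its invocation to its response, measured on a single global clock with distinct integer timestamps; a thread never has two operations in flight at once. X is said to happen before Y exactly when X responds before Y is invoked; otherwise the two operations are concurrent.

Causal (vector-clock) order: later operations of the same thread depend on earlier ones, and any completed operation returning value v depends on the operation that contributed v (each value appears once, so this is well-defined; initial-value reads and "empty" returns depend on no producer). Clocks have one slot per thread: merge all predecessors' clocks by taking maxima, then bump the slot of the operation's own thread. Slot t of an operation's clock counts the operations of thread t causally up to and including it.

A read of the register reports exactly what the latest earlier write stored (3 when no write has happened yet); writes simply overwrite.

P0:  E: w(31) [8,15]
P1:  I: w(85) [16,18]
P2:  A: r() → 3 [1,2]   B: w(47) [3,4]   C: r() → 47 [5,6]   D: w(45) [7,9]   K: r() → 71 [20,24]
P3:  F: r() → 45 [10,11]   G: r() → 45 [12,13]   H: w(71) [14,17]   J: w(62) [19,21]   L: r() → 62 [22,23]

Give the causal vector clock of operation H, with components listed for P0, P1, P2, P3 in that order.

A, invoked 1, has no incoming edges; only P2's bump applies → (0, 0, 1, 0)
I, invoked 16, has no incoming edges; only P1's bump applies → (0, 1, 0, 0)
E, invoked 8, has no incoming edges; only P0's bump applies → (1, 0, 0, 0)
from VC(A)=(0, 0, 1, 0), B (invoked 3) maxes components and bumps P2 → (0, 0, 2, 0)
from VC(B)=(0, 0, 2, 0), C (invoked 5) maxes components and bumps P2 → (0, 0, 3, 0)
from VC(C)=(0, 0, 3, 0), D (invoked 7) maxes components and bumps P2 → (0, 0, 4, 0)
from VC(D)=(0, 0, 4, 0), F (invoked 10) maxes components and bumps P3 → (0, 0, 4, 1)
from VC(D)=(0, 0, 4, 0), VC(F)=(0, 0, 4, 1), G (invoked 12) maxes components and bumps P3 → (0, 0, 4, 2)
from VC(G)=(0, 0, 4, 2), H (invoked 14) maxes components and bumps P3 → (0, 0, 4, 3)
from VC(H)=(0, 0, 4, 3), J (invoked 19) maxes components and bumps P3 → (0, 0, 4, 4)
from VC(D)=(0, 0, 4, 0), VC(H)=(0, 0, 4, 3), K (invoked 20) maxes components and bumps P2 → (0, 0, 5, 3)
from VC(J)=(0, 0, 4, 4), L (invoked 22) maxes components and bumps P3 → (0, 0, 4, 5)
target: VC(H) = (0, 0, 4, 3)

(0, 0, 4, 3)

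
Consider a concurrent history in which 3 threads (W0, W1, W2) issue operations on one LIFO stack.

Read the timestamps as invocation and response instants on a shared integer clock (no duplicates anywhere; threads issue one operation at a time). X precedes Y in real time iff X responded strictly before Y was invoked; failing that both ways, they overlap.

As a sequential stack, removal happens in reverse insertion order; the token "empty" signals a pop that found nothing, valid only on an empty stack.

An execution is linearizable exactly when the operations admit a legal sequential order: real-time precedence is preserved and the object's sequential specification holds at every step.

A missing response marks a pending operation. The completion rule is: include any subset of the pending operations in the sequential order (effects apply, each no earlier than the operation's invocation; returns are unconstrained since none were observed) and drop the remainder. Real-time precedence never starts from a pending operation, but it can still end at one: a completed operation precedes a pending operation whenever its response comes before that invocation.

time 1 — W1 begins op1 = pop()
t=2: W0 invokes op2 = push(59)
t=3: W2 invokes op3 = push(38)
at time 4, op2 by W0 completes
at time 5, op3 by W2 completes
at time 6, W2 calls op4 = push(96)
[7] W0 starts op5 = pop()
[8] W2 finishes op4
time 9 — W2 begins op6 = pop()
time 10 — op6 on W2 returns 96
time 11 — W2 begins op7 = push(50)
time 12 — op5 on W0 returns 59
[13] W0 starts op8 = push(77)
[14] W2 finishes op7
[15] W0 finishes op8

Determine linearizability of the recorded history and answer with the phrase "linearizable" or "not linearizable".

a witness: op1, op3, op2, op4, op6, op5, op7, op8
after step 1 (op1 pop() (pending, included)): stack <>
after step 2 (op3 push(38)): stack <38>
after step 3 (op2 push(59)): stack <38,59>
after step 4 (op4 push(96)): stack <38,59,96>
after step 5 (op6 pop() → 96): stack <38,59>
after step 6 (op5 pop() → 59): stack <38>
after step 7 (op7 push(50)): stack <38,50>
after step 8 (op8 push(77)): stack <38,50,77>

linearizable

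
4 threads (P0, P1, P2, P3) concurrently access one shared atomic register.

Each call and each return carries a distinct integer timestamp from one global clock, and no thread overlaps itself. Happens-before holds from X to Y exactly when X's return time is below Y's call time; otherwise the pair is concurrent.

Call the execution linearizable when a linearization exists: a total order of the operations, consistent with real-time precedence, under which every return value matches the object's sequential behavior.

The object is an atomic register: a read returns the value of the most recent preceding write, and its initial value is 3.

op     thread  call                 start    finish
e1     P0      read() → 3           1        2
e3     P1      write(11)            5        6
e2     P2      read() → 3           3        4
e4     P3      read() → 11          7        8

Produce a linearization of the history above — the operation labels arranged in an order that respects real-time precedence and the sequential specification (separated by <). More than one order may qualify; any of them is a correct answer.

e1 < e2 < e3 < e4

1. e1 read() → 3, leaving value 3
2. e2 read() → 3, leaving value 3
3. e3 write(11), leaving value 11
4. e4 read() → 11, leaving value 11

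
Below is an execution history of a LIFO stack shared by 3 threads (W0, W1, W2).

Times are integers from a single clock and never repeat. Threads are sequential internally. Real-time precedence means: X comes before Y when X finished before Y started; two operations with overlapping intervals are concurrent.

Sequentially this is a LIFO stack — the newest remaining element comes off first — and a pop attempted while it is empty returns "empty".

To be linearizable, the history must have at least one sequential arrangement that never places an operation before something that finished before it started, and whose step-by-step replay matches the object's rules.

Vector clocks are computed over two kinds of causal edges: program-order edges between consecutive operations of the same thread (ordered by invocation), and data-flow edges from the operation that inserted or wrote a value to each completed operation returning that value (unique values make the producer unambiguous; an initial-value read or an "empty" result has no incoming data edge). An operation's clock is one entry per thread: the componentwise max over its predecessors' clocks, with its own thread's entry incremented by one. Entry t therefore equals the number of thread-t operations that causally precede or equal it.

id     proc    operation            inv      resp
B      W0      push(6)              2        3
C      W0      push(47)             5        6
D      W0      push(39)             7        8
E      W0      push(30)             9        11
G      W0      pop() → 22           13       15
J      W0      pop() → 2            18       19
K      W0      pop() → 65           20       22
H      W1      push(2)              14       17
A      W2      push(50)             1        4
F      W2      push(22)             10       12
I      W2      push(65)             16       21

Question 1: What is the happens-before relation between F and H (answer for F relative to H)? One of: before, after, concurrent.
F spans [10,12], H spans [14,17]
resp(F)=12 < inv(H)=14

before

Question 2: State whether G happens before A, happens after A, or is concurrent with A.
G spans [13,15], A spans [1,4]
resp(A)=4 < inv(G)=13

after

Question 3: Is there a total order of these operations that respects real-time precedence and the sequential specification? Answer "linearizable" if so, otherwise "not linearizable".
witness order: A, B, C, D, E, F, G, H, J, I, K
1. A push(50), leaving stack <50>
2. B push(6), leaving stack <50,6>
3. C push(47), leaving stack <50,6,47>
4. D push(39), leaving stack <50,6,47,39>
5. E push(30), leaving stack <50,6,47,39,30>
6. F push(22), leaving stack <50,6,47,39,30,22>
7. G pop() → 22, leaving stack <50,6,47,39,30>
8. H push(2), leaving stack <50,6,47,39,30,2>
9. J pop() → 2, leaving stack <50,6,47,39,30>
10. I push(65), leaving stack <50,6,47,39,30,65>
11. K pop() → 65, leaving stack <50,6,47,39,30>

linearizable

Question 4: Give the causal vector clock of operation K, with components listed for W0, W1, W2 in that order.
root op A, invoked 1: fresh clock plus W2's own tick → (0, 0, 1)
root op H, invoked 14: fresh clock plus W1's own tick → (0, 1, 0)
root op B, invoked 2: fresh clock plus W0's own tick → (1, 0, 0)
F, invoked 10, takes VC(A)=(0, 0, 1) under max, adds 1 for W2 → (0, 0, 2)
C, invoked 5, takes VC(B)=(1, 0, 0) under max, adds 1 for W0 → (2, 0, 0)
I, invoked 16, takes VC(F)=(0, 0, 2) under max, adds 1 for W2 → (0, 0, 3)
D, invoked 7, takes VC(C)=(2, 0, 0) under max, adds 1 for W0 → (3, 0, 0)
E, invoked 9, takes VC(D)=(3, 0, 0) under max, adds 1 for W0 → (4, 0, 0)
G, invoked 13, takes VC(E)=(4, 0, 0), VC(F)=(0, 0, 2) under max, adds 1 for W0 → (5, 0, 2)
J, invoked 18, takes VC(G)=(5, 0, 2), VC(H)=(0, 1, 0) under max, adds 1 for W0 → (6, 1, 2)
K, invoked 20, takes VC(I)=(0, 0, 3), VC(J)=(6, 1, 2) under max, adds 1 for W0 → (7, 1, 3)
target: VC(K) = (7, 1, 3)

(7, 1, 3)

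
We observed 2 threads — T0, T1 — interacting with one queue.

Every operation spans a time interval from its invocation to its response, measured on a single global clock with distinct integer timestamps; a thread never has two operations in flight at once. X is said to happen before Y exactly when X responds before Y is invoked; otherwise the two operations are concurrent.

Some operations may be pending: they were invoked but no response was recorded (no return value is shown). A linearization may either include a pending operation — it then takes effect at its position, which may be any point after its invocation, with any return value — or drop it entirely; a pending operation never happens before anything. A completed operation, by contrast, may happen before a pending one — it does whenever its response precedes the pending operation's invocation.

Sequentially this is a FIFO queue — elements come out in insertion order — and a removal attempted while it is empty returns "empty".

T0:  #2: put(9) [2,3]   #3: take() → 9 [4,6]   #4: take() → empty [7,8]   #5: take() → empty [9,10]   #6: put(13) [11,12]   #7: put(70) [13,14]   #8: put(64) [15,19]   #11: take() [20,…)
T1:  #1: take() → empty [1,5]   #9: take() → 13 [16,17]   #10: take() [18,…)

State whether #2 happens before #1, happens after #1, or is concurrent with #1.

#2 spans [2,3], #1 spans [1,5]
the intervals overlap in both directions

concurrent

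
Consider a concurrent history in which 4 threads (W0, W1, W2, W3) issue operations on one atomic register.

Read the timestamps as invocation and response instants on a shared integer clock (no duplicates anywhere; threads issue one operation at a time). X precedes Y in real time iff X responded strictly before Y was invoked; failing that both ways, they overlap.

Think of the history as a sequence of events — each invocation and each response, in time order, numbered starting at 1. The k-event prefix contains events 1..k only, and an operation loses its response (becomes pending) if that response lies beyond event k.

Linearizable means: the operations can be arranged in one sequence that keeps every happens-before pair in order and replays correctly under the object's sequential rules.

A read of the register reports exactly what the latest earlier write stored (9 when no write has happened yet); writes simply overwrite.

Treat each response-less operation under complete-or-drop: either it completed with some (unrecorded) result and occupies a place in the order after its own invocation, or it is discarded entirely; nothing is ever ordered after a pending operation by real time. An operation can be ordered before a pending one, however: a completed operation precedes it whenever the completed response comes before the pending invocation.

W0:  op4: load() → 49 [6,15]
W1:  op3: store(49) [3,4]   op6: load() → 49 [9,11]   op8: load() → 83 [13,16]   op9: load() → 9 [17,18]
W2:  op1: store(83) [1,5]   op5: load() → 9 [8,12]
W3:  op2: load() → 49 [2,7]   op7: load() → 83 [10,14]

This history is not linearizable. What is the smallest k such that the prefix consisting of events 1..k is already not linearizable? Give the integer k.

events 1..11 are linearizable; a witness order is op1, op3, op2, op4, op5, op6:
step 1: op1 store(83) — value 83
step 2: op3 store(49) — value 49
step 3: op2 load() → 49 — value 49
step 4: op4 load() (pending, included) — value 49
step 5: op5 load() (pending, included) — value 49
step 6: op6 load() → 49 — value 49
with event 12 included (op5 responding at time 12), all real-time-consistent orders fail
including or dropping the 2 pending operations (op4, op7) in any combination fails
one such order, op1, op2, op3, op5, op6 (pending dropped), breaks at step 2 where op2 load() → 49 is illegal
one such order, op1, op2, op3, op6, op5 (pending dropped), breaks at step 2 where op2 load() → 49 is illegal

12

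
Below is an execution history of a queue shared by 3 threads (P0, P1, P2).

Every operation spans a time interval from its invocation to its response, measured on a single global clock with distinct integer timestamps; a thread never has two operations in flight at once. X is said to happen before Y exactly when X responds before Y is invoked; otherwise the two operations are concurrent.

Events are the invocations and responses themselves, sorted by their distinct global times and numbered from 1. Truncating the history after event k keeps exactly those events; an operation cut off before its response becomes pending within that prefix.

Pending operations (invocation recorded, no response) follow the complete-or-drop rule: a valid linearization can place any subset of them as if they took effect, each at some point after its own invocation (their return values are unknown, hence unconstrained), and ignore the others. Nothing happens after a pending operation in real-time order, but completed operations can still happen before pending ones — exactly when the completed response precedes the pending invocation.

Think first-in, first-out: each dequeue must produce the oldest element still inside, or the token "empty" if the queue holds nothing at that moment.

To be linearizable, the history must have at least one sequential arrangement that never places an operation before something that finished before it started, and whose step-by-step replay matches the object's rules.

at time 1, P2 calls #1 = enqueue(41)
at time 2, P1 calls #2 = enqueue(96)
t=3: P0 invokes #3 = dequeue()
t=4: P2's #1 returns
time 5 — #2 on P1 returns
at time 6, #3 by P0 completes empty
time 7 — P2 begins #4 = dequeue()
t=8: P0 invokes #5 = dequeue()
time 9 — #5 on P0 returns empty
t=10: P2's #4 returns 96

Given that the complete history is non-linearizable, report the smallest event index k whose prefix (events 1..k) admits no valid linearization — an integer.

9

a valid linearization of events 1..8 exists, for instance #3, #1, #2:
1. #3 dequeue() → empty, leaving queue <>
2. #1 enqueue(41), leaving queue <41>
3. #2 enqueue(96), leaving queue <41,96>
adding event 9 (#5 responds at 9) leaves no legal real-time order
every completion of the 1 pending operation (#4) was checked; none linearizes
e.g. #1, #2, #3, #5 (pending dropped): illegal at step 3, since #3 dequeue() → empty cannot apply there
e.g. #1, #3, #2, #5 (pending dropped): illegal at step 2, since #3 dequeue() → empty cannot apply there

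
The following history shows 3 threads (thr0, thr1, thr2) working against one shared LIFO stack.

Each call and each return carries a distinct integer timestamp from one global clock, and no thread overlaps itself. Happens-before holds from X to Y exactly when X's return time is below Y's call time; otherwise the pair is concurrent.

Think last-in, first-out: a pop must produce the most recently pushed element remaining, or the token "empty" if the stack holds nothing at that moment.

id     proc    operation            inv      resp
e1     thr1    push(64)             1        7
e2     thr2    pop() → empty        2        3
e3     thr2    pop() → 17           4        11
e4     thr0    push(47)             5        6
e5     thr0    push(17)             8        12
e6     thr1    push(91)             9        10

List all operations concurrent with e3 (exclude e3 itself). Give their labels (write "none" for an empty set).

overlap test against e3 [4,11]: concurrent iff the interval meets 4..11
e1 [1,7]: concurrent
e2 [2,3]: before
e4 [5,6]: concurrent
e5 [8,12]: concurrent
e6 [9,10]: concurrent

e1, e4, e5, e6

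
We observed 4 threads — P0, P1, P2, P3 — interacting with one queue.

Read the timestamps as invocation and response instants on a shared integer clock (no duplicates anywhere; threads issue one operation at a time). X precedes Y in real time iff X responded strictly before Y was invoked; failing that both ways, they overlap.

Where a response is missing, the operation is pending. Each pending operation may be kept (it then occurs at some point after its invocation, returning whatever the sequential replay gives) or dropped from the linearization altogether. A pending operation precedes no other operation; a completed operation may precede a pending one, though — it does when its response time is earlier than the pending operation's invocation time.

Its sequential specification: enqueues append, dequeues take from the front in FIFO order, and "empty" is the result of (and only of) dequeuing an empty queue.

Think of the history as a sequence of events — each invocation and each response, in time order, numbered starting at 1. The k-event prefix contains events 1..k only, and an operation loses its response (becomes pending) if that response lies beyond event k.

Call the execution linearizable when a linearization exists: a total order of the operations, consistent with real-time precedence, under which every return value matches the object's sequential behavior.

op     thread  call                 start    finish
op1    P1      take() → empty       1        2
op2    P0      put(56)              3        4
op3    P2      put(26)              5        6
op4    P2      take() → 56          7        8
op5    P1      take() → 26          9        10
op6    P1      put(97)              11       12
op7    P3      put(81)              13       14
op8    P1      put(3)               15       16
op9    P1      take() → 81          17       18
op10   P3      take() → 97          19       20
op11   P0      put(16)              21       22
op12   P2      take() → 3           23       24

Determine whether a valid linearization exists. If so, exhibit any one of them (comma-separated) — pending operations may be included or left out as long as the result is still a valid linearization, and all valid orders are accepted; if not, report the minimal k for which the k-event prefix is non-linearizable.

not linearizable — minimal violating prefix: 18 events

cut after 17 events: linearizable; cut after 18 events (op9 responds, time 18): not linearizable
exhaustive check: the 9 completed queue ops admit one real-time order; illegal
take op1, op2, op3, op4, op5, op6, op7, op8, op9: step 9 already fails, because op9 take() → 81 cannot occur there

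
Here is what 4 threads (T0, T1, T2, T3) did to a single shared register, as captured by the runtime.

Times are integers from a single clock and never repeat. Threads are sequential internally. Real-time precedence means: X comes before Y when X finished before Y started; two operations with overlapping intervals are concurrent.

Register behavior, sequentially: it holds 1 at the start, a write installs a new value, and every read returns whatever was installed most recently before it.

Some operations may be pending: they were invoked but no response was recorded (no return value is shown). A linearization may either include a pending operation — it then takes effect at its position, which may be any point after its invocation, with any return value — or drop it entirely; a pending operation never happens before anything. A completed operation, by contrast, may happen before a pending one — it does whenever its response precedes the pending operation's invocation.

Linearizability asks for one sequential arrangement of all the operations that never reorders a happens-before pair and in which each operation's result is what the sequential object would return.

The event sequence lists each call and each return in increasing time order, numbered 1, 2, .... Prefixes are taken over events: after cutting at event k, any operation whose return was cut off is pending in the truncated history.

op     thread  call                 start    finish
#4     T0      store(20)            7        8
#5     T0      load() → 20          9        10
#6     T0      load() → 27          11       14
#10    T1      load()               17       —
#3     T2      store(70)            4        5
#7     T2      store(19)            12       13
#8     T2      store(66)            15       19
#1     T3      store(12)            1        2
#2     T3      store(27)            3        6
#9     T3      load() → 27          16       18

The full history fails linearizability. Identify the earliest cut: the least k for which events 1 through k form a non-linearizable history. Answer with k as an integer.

14

one valid order for events 1..13 is #1, #2, #3, #4, #5, #6, #7:
step 1: #1 store(12) — value 12
step 2: #2 store(27) — value 27
step 3: #3 store(70) — value 70
step 4: #4 store(20) — value 20
step 5: #5 load() → 20 — value 20
step 6: #6 load() (pending, included) — value 20
step 7: #7 store(19) — value 19
event 14 — #6's response, time 14 — after it, nothing linearizes
take #1, #2, #3, #4, #5, #6, #7: step 6 already fails, because #6 load() → 27 cannot occur there
take #1, #2, #3, #4, #5, #7, #6: step 7 already fails, because #6 load() → 27 cannot occur there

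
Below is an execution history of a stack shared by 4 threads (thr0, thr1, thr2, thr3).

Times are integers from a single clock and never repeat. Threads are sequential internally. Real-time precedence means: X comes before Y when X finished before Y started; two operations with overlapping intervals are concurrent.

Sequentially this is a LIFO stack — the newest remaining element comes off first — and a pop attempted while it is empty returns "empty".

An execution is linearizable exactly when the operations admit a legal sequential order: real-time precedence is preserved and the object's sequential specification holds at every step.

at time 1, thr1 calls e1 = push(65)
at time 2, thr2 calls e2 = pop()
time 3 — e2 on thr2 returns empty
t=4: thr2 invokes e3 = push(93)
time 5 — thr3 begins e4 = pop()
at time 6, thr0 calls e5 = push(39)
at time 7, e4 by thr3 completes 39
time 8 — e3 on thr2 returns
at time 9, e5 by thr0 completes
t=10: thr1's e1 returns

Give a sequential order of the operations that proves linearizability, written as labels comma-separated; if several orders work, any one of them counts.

step 1: e2 pop() → empty — stack <>
step 2: e1 push(65) — stack <65>
step 3: e3 push(93) — stack <65,93>
step 4: e5 push(39) — stack <65,93,39>
step 5: e4 pop() → 39 — stack <65,93>

e2, e1, e3, e5, e4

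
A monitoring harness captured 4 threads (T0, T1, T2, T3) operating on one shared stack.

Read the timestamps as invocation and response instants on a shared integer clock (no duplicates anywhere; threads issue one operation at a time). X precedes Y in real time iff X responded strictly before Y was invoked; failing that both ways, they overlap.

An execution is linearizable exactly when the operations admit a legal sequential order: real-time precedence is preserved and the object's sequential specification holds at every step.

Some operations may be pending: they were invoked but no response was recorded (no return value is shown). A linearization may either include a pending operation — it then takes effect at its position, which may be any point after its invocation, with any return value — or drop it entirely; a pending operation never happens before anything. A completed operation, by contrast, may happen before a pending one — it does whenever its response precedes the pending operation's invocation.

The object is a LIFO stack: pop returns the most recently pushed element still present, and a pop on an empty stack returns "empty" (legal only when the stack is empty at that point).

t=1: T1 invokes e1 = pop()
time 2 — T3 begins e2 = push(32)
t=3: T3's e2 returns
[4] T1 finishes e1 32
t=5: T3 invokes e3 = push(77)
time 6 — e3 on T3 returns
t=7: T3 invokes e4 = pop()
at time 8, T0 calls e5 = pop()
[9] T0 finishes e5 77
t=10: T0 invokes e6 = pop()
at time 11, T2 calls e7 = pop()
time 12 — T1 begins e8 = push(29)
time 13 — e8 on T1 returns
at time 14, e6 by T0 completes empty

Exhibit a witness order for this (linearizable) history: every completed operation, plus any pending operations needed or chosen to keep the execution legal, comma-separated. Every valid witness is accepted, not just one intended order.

e2, e1, e3, e5, e4, e6, e7, e8

step 1: e2 push(32) — stack <32>
step 2: e1 pop() → 32 — stack <>
step 3: e3 push(77) — stack <77>
step 4: e5 pop() → 77 — stack <>
step 5: e4 pop() (pending, included) — stack <>
step 6: e6 pop() → empty — stack <>
step 7: e7 pop() (pending, included) — stack <>
step 8: e8 push(29) — stack <29>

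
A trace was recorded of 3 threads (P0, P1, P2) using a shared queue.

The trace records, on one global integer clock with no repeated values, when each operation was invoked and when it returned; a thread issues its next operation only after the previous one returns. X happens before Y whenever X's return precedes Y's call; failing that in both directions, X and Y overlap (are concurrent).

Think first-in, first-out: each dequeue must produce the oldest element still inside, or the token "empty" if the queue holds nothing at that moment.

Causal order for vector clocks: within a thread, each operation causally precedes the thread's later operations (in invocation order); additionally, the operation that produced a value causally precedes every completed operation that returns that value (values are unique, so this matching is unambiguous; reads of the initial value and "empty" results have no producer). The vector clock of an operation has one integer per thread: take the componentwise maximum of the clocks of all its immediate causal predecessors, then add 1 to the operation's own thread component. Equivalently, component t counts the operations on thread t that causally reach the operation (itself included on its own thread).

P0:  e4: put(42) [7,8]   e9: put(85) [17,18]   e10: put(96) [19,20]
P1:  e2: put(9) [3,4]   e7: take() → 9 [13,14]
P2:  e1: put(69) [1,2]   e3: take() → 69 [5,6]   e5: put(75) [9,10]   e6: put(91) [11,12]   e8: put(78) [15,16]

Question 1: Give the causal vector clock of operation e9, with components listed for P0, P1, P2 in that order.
e1, invoked 1, has no incoming edges; only P2's bump applies → (0, 0, 1)
e2, invoked 3, has no incoming edges; only P1's bump applies → (0, 1, 0)
e4, invoked 7, has no incoming edges; only P0's bump applies → (1, 0, 0)
e3, invoked 5, takes VC(e1)=(0, 0, 1) under max, adds 1 for P2 → (0, 0, 2)
e7, invoked 13, takes VC(e2)=(0, 1, 0) under max, adds 1 for P1 → (0, 2, 0)
e9, invoked 17, takes VC(e4)=(1, 0, 0) under max, adds 1 for P0 → (2, 0, 0)
e5, invoked 9, takes VC(e3)=(0, 0, 2) under max, adds 1 for P2 → (0, 0, 3)
e10, invoked 19, takes VC(e9)=(2, 0, 0) under max, adds 1 for P0 → (3, 0, 0)
e6, invoked 11, takes VC(e5)=(0, 0, 3) under max, adds 1 for P2 → (0, 0, 4)
e8, invoked 15, takes VC(e6)=(0, 0, 4) under max, adds 1 for P2 → (0, 0, 5)
target: VC(e9) = (2, 0, 0)

(2, 0, 0)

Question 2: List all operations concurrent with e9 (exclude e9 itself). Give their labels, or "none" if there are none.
e9 runs from 17 to 18; window-overlapping ops are concurrent
e1 [1,2]: before
e2 [3,4]: before
e3 [5,6]: before
e4 [7,8]: before
e5 [9,10]: before
e6 [11,12]: before
e7 [13,14]: before
e8 [15,16]: before
e10 [19,20]: after

none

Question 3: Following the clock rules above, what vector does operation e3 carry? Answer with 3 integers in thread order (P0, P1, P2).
VC(e1, invoked at 1): no causal predecessors; +1 on P2 → (0, 0, 1)
VC(e2, invoked at 3): no causal predecessors; +1 on P1 → (0, 1, 0)
VC(e4, invoked at 7): no causal predecessors; +1 on P0 → (1, 0, 0)
invoked at 5, e3 merges VC(e1)=(0, 0, 1) and bumps P2's slot → (0, 0, 2)
invoked at 13, e7 merges VC(e2)=(0, 1, 0) and bumps P1's slot → (0, 2, 0)
invoked at 17, e9 merges VC(e4)=(1, 0, 0) and bumps P0's slot → (2, 0, 0)
invoked at 9, e5 merges VC(e3)=(0, 0, 2) and bumps P2's slot → (0, 0, 3)
invoked at 19, e10 merges VC(e9)=(2, 0, 0) and bumps P0's slot → (3, 0, 0)
invoked at 11, e6 merges VC(e5)=(0, 0, 3) and bumps P2's slot → (0, 0, 4)
invoked at 15, e8 merges VC(e6)=(0, 0, 4) and bumps P2's slot → (0, 0, 5)
target: VC(e3) = (0, 0, 2)

(0, 0, 2)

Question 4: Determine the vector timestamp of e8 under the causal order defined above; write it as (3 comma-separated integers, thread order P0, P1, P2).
no predecessors for e1 (invoked 1): P2 increments from zero → (0, 0, 1)
no predecessors for e2 (invoked 3): P1 increments from zero → (0, 1, 0)
no predecessors for e4 (invoked 7): P0 increments from zero → (1, 0, 0)
merge at e3 (invoked 5): VC(e1)=(0, 0, 1), own-thread bump on P2 → (0, 0, 2)
merge at e7 (invoked 13): VC(e2)=(0, 1, 0), own-thread bump on P1 → (0, 2, 0)
merge at e9 (invoked 17): VC(e4)=(1, 0, 0), own-thread bump on P0 → (2, 0, 0)
merge at e5 (invoked 9): VC(e3)=(0, 0, 2), own-thread bump on P2 → (0, 0, 3)
merge at e10 (invoked 19): VC(e9)=(2, 0, 0), own-thread bump on P0 → (3, 0, 0)
merge at e6 (invoked 11): VC(e5)=(0, 0, 3), own-thread bump on P2 → (0, 0, 4)
merge at e8 (invoked 15): VC(e6)=(0, 0, 4), own-thread bump on P2 → (0, 0, 5)
target: VC(e8) = (0, 0, 5)

(0, 0, 5)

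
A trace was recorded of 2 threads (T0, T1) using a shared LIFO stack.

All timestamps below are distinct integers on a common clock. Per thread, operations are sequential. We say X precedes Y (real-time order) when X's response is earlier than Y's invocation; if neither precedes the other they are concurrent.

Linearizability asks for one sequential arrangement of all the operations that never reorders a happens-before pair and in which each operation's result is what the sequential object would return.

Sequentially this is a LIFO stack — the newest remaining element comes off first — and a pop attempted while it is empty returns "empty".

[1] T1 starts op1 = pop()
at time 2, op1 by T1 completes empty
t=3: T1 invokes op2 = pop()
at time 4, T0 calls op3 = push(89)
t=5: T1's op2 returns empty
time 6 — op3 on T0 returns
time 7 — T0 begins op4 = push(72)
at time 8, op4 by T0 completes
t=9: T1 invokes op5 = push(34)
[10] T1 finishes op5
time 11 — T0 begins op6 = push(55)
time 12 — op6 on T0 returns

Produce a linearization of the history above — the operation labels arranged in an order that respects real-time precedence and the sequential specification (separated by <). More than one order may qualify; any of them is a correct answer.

op1 < op2 < op3 < op4 < op5 < op6

after step 1 (op1 pop() → empty): stack <>
after step 2 (op2 pop() → empty): stack <>
after step 3 (op3 push(89)): stack <89>
after step 4 (op4 push(72)): stack <89,72>
after step 5 (op5 push(34)): stack <89,72,34>
after step 6 (op6 push(55)): stack <89,72,34,55>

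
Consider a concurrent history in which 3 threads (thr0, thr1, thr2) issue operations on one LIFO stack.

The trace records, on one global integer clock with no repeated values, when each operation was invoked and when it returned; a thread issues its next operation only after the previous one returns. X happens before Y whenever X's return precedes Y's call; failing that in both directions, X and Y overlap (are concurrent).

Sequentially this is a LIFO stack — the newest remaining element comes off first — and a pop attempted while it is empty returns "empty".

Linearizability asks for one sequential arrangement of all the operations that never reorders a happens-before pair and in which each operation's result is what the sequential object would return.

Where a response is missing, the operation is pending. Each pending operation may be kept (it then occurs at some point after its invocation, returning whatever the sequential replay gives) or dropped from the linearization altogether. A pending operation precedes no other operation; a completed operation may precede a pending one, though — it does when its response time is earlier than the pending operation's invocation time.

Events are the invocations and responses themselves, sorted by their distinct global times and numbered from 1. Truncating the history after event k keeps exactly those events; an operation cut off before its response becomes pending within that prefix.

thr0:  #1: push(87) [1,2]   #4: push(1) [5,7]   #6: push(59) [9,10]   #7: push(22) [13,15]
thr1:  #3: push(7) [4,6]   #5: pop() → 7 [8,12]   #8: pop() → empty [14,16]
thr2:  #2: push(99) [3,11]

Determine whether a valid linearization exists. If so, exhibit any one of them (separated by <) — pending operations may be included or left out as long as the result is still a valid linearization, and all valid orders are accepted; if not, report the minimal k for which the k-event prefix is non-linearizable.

the violation lands at event 16, #8's response at time 16: events 1..15 linearize, events 1..16 do not
8 completed operations, 40 real-time-consistent orders — every LIFO stack replay fails
e.g. #1, #2, #3, #4, #5, #6, #7, #8: illegal at step 5, since #5 pop() → 7 cannot apply there
e.g. #1, #2, #3, #4, #5, #6, #8, #7: illegal at step 5, since #5 pop() → 7 cannot apply there

not linearizable — minimal violating prefix: 16 events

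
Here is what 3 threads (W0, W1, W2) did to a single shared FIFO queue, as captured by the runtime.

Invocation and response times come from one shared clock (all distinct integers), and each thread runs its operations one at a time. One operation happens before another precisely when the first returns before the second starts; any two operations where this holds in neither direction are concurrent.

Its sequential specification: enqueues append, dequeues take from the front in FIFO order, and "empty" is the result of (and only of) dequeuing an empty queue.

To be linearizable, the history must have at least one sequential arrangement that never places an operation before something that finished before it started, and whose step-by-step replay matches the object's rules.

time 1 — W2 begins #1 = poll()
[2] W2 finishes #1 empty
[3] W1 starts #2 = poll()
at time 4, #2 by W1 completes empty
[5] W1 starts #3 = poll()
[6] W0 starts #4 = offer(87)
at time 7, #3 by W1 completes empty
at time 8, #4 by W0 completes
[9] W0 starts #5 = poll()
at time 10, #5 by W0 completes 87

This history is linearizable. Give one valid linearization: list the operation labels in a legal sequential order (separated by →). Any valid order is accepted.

step 1: #1 poll() → empty — queue <>
step 2: #2 poll() → empty — queue <>
step 3: #3 poll() → empty — queue <>
step 4: #4 offer(87) — queue <87>
step 5: #5 poll() → 87 — queue <>

#1 → #2 → #3 → #4 → #5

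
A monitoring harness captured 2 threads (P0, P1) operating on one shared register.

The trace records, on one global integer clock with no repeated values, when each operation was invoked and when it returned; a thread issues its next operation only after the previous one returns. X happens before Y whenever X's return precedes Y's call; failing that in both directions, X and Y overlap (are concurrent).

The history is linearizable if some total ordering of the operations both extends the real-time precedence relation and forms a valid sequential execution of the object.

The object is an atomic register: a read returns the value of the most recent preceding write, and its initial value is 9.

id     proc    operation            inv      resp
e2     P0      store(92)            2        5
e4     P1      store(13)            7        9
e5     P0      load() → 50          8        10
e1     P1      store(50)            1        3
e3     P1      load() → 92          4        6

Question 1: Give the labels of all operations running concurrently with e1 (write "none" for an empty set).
concurrent with e1 ([1,3]): every op whose interval crosses 1..3
e2 [2,5]: concurrent
e3 [4,6]: after
e4 [7,9]: after
e5 [8,10]: after

e2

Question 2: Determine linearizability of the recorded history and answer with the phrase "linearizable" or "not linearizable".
the violation lands at event 10, e5's response at time 10: events 1..9 linearize, events 1..10 do not
all 6 real-time-respecting orders fail — 5 completed register operations, no legal replay
for example e1, e2, e3, e4, e5 fails at step 5: e5 load() → 50 is not legal there
for example e1, e2, e3, e5, e4 fails at step 4: e5 load() → 50 is not legal there

not linearizable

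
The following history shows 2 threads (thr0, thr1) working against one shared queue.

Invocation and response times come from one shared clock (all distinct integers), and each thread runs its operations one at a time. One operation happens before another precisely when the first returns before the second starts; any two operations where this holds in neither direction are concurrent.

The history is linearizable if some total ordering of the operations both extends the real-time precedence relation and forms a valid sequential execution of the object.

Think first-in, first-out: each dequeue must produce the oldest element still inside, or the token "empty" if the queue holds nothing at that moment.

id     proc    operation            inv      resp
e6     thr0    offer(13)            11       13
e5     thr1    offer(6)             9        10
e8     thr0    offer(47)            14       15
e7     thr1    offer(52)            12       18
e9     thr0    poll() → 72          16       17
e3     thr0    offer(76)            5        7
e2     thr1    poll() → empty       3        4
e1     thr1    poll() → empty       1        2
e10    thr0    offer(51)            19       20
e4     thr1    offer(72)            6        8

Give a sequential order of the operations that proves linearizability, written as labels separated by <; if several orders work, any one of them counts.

step 1: e1 poll() → empty — queue <>
step 2: e2 poll() → empty — queue <>
step 3: e4 offer(72) — queue <72>
step 4: e3 offer(76) — queue <72,76>
step 5: e5 offer(6) — queue <72,76,6>
step 6: e6 offer(13) — queue <72,76,6,13>
step 7: e7 offer(52) — queue <72,76,6,13,52>
step 8: e8 offer(47) — queue <72,76,6,13,52,47>
step 9: e9 poll() → 72 — queue <76,6,13,52,47>
step 10: e10 offer(51) — queue <76,6,13,52,47,51>

e1 < e2 < e4 < e3 < e5 < e6 < e7 < e8 < e9 < e10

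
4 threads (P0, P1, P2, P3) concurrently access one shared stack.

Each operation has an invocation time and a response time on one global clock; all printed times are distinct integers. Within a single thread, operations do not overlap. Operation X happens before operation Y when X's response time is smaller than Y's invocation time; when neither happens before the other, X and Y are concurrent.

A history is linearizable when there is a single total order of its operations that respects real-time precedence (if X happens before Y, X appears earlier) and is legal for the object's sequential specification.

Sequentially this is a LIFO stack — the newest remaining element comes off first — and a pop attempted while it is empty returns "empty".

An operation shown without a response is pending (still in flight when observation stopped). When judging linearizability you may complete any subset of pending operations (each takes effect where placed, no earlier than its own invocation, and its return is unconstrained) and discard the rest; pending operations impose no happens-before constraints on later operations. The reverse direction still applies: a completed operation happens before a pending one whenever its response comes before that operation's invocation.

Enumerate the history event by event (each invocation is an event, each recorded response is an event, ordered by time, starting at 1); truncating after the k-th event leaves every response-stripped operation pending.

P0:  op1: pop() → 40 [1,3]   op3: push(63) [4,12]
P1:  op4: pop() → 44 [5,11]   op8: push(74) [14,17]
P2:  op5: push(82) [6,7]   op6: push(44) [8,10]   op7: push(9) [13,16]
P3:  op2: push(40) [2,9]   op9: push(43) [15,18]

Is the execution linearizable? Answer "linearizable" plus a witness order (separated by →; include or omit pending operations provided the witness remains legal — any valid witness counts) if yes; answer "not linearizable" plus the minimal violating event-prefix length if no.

after step 1 (op2 push(40)): stack <40>
after step 2 (op1 pop() → 40): stack <>
after step 3 (op3 push(63)): stack <63>
after step 4 (op5 push(82)): stack <63,82>
after step 5 (op6 push(44)): stack <63,82,44>
after step 6 (op4 pop() → 44): stack <63,82>
after step 7 (op7 push(9)): stack <63,82,9>
after step 8 (op8 push(74)): stack <63,82,9,74>
after step 9 (op9 push(43)): stack <63,82,9,74,43>

linearizable — witness: op2 → op1 → op3 → op5 → op6 → op4 → op7 → op8 → op9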